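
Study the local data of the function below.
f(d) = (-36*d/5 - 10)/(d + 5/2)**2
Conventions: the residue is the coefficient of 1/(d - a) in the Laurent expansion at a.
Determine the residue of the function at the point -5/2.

At the order-2 pole -5/2 set g(d) = (d - (-5/2))^2*f(d) = -36*d/5 - 10.
Order-2 pole: residue = g'(a); g'(-5/2) = -36/5, so the residue is -36/5.

The residue is -36/5.


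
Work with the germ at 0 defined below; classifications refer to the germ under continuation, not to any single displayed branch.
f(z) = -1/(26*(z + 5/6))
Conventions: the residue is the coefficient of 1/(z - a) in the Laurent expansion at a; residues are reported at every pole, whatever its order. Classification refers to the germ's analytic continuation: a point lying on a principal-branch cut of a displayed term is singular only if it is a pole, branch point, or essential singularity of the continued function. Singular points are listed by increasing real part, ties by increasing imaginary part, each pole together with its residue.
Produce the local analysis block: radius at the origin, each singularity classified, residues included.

Denominator factor (z + 5/6): pole of order 1 at -5/6, modulus 5/6.
The radius of convergence is the smallest modulus among the singular points: 5/6.
At the order-1 pole -5/6 set g(z) = (z - (-5/6))*f(z) = -1/26.
Simple pole: residue = g(a) at a = -5/6, which is -1/26.

Radius of convergence at 0: 5/6.
At -5/6: a pole of order 1; residue -1/26.


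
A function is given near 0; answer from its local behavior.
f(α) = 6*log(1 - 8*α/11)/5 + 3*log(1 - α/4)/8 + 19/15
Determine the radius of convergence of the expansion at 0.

Branch term (6/5)*log(1 - α/(11/8)): its argument vanishes at α = 11/8, a logarithmic branch point, modulus 11/8.
Branch term (3/8)*log(1 - α/(4)): its argument vanishes at α = 4, a logarithmic branch point, modulus 4.
The radius of convergence is the smallest modulus among the singular points: 11/8.

The radius of convergence is 11/8.


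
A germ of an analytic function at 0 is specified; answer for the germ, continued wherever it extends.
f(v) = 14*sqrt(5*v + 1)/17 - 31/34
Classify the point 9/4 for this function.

There is no denominator, hence no pole anywhere.
Branch term sqrt(1 - v/(-1/5)): argument at 9/4 is 49/4, nonzero, so 9/4 is not its branch point (a point on a principal cut is still regular for the continued germ).
So the germ continues analytically to 9/4.

The point is a regular point.


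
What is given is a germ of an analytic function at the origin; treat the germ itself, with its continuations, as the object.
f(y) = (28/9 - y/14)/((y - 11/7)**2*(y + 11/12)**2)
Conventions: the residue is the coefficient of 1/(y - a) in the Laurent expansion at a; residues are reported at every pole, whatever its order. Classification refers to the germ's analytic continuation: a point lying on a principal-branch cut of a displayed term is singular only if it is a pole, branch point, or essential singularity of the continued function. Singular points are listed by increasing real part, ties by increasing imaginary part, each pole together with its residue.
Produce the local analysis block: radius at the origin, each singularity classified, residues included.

Radius of convergence at 0: 11/12.
At -11/12: a pole of order 2; residue 3660216/9129329.
At 11/7: a pole of order 2; residue -3660216/9129329.

Denominator factor (y + 11/12)^2: pole of order 2 at -11/12, modulus 11/12.
Denominator factor (y - 11/7)^2: pole of order 2 at 11/7, modulus 11/7.
The radius of convergence is the smallest modulus among the singular points: 11/12.
At the order-2 pole -11/12 set g(y) = (y - (-11/12))^2*f(y) = (28/9 - y/14)/(y - 11/7)**2.
Order-2 pole: residue = g'(a); g'(-11/12) = 3660216/9129329, so the residue is 3660216/9129329.
At the order-2 pole 11/7 set g(y) = (y - (11/7))^2*f(y) = (28/9 - y/14)/(y + 11/12)**2.
Order-2 pole: residue = g'(a); g'(11/7) = -3660216/9129329, so the residue is -3660216/9129329.
List the singular points by increasing real part (a conjugate pair: the negative imaginary part first).


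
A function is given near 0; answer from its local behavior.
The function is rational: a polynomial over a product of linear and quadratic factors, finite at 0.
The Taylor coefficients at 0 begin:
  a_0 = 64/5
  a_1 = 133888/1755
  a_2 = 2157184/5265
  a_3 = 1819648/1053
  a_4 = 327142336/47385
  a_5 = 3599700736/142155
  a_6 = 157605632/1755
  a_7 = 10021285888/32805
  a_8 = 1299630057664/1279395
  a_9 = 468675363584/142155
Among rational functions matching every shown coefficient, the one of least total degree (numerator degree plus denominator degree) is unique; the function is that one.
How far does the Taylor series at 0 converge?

No rational of total degree below 8 reproduces all 10 coefficients; solving the [1/7] Pade equations on them gives f(θ) = (-11*θ/26 - 27/40)/((θ - 3/8)**3*(θ**2 - 4*θ/3 - 1)**2), whose expansion matches every shown term.
Denominator factor (θ - 3/8)^3: pole of order 3 at 3/8, modulus 3/8.
Denominator factor (θ**2 - 4*θ/3 - 1)^2: discriminant 52/9, real irrational roots 2/3 + (1/3)*sqrt(13) and 2/3 - (1/3)*sqrt(13); poles of order 2, moduli 2/3 + (1/3)*sqrt(13) and -2/3 + (1/3)*sqrt(13).
The radius of convergence is the smallest modulus among the singular points: 3/8.

The radius of convergence is 3/8.


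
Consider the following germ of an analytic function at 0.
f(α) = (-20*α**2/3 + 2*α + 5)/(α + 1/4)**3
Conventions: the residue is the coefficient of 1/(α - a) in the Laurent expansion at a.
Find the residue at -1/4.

The residue is -20/3.

At the order-3 pole -1/4 set g(α) = (α - (-1/4))^3*f(α) = -20*α**2/3 + 2*α + 5.
Order-3 pole: residue = g''(a)/2; g''(-1/4) = -40/3, so the residue is -20/3.


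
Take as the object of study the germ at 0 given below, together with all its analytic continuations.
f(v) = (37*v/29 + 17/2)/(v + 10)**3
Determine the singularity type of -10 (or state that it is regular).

The denominator factor v + 10 vanishes at -10 and appears to the power 3; the numerator there equals -247/58, nonzero, and no other factor vanishes.
Hence a pole whose order is the multiplicity, 3.

The point is a pole of order 3.


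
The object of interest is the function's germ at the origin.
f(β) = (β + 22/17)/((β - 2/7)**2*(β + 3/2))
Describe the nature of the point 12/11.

The point is a regular point.

Denominator factors: β + 3/2 = 57/22 at β = 12/11; β - 2/7 = 62/77 at β = 12/11 — none vanishes.
So the germ continues analytically to 12/11.


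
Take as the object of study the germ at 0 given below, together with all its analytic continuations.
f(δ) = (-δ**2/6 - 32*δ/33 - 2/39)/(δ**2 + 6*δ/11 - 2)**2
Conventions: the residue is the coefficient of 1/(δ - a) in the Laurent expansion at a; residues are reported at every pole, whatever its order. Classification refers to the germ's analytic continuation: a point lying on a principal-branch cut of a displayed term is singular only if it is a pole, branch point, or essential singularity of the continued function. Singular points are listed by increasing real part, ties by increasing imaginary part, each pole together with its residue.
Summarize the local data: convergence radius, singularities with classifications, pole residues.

Denominator factor (δ**2 + 6*δ/11 - 2)^2: discriminant 1004/121, real irrational roots -3/11 + (1/11)*sqrt(251) and -3/11 - (1/11)*sqrt(251); poles of order 2, moduli -3/11 + (1/11)*sqrt(251) and 3/11 + (1/11)*sqrt(251).
The radius of convergence is the smallest modulus among the singular points: -3/11 + (1/11)*sqrt(251).
The factor δ**2 + 6*δ/11 - 2 splits as (δ - a)(δ - a') with a = -3/11 - (1/11)*sqrt(251), a' = -3/11 + (1/11)*sqrt(251). At the order-2 pole a set g(δ) = (δ - a)^2*f(δ) = [-δ**2/6 - 32*δ/33 - 2/39] / (δ - a')^2.
Order-2 pole: residue = g'(a); g'(-3/11 - (1/11)*sqrt(251)) = (28369/9828156)*sqrt(251), so the residue is (28369/9828156)*sqrt(251).
The factor δ**2 + 6*δ/11 - 2 splits as (δ - a)(δ - a') with a = -3/11 + (1/11)*sqrt(251), a' = -3/11 - (1/11)*sqrt(251). At the order-2 pole a set g(δ) = (δ - a)^2*f(δ) = [-δ**2/6 - 32*δ/33 - 2/39] / (δ - a')^2.
Order-2 pole: residue = g'(a); g'(-3/11 + (1/11)*sqrt(251)) = -(28369/9828156)*sqrt(251), so the residue is -(28369/9828156)*sqrt(251).
List the singular points by increasing real part (a conjugate pair: the negative imaginary part first).

Radius of convergence at 0: -3/11 + (1/11)*sqrt(251).
At -3/11 - (1/11)*sqrt(251): a pole of order 2; residue (28369/9828156)*sqrt(251).
At -3/11 + (1/11)*sqrt(251): a pole of order 2; residue -(28369/9828156)*sqrt(251).


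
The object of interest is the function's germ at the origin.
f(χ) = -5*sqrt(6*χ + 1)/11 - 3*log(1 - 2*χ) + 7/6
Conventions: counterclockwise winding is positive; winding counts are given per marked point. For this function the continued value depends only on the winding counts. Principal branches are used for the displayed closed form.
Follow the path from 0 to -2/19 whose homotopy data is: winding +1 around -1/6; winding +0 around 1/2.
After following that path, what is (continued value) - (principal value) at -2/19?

The rational part is single-valued and drops out of the difference; each branch term changes only by its own monodromy.
(-5/11)*sqrt(1 - χ/(-1/6)): winding +1 is odd, the square root flips sign, contributing -2*(-5/11)*sqrt(1 - (-2/19)/(-1/6)) = -2*(-5/11)*sqrt(7/19) = (10/209)*sqrt(133).
(-3)*log(1 - χ/(1/2)): winding 0 around 1/2, so this term returns to its principal value, contribution 0.
Summing the contributions at χ = -2/19 gives (10/209)*sqrt(133).

Continued minus principal equals (10/209)*sqrt(133).


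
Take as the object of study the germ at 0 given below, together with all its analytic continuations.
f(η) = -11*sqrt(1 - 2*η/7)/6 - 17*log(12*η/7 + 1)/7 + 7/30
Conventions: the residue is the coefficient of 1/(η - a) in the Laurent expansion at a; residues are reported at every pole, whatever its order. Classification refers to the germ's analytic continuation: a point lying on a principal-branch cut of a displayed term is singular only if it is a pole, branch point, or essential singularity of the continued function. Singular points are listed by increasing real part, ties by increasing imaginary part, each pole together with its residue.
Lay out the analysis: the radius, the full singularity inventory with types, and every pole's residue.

Radius of convergence at 0: 7/12.
At -7/12: a logarithmic branch point.
At 7/2: an algebraic (square-root) branch point.

Branch term (-17/7)*log(1 - η/(-7/12)): its argument vanishes at η = -7/12, a logarithmic branch point, modulus 7/12.
Branch term (-11/6)*sqrt(1 - η/(7/2)): its argument vanishes at η = 7/2, a square-root branch point, modulus 7/2.
The radius of convergence is the smallest modulus among the singular points: 7/12.
List the singular points by increasing real part (a conjugate pair: the negative imaginary part first).


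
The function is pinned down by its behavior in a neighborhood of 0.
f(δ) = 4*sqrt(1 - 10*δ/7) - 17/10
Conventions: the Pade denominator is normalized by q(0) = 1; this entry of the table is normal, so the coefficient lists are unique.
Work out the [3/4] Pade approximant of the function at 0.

Taylor coefficients needed (expand at 0): a_0 = 23/10, a_1 = -20/7, a_2 = -50/49, a_3 = -250/343, a_4 = -3125/4802, a_5 = -3125/4802, a_6 = -46875/67228, a_7 = -2578125/3294172.
Write the denominator as Q(δ) = 1 + q1*δ + q2*δ^2 + q3*δ^3 + q4*δ^4. Requiring Q*f - P = O(δ^8) with deg P <= 3 kills the coefficients of δ^4..δ^7 in Q*f:
  δ^4: a_4 + q1*a_3 + q2*a_2 + q3*a_1 + q4*a_0 = 0, i.e. -3125/4802 + (-250/343)*q1 + (-50/49)*q2 + (-20/7)*q3 + (23/10)*q4 = 0.
  δ^5: a_5 + q1*a_4 + q2*a_3 + q3*a_2 + q4*a_1 = 0, i.e. -3125/4802 + (-3125/4802)*q1 + (-250/343)*q2 + (-50/49)*q3 + (-20/7)*q4 = 0.
  δ^6: a_6 + q1*a_5 + q2*a_4 + q3*a_3 + q4*a_2 = 0, i.e. -46875/67228 + (-3125/4802)*q1 + (-3125/4802)*q2 + (-250/343)*q3 + (-50/49)*q4 = 0.
  δ^7: a_7 + q1*a_6 + q2*a_5 + q3*a_4 + q4*a_3 = 0, i.e. -2578125/3294172 + (-46875/67228)*q1 + (-3125/4802)*q2 + (-3125/4802)*q3 + (-250/343)*q4 = 0.
Solving this linear system: q1 = -535/263, q2 = 27875/25774, q3 = -17875/180418, q4 = -3125/631463.
The numerator is Q*f truncated at degree 3: P0 = a_0 = 23/10; P1 = a_1 + q1*a_0 = -27747/3682; P2 = a_2 + q1*a_1 + q2*a_0 = 375225/51548; P3 = a_3 + q1*a_2 + q2*a_1 + q3*a_0 = -711225/360836.

The Pade approximant has numerator coefficients [23/10, -27747/3682, 375225/51548, -711225/360836]; denominator coefficients [1, -535/263, 27875/25774, -17875/180418, -3125/631463].


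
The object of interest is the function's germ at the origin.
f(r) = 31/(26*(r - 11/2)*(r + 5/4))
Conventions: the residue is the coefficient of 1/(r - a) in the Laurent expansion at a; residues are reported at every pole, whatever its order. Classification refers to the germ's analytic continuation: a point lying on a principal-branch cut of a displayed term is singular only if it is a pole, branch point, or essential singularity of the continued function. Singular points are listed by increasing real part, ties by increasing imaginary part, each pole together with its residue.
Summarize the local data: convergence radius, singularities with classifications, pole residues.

Radius of convergence at 0: 5/4.
At -5/4: a pole of order 1; residue -62/351.
At 11/2: a pole of order 1; residue 62/351.

Denominator factor (r + 5/4): pole of order 1 at -5/4, modulus 5/4.
Denominator factor (r - 11/2): pole of order 1 at 11/2, modulus 11/2.
The radius of convergence is the smallest modulus among the singular points: 5/4.
At the order-1 pole -5/4 set g(r) = (r - (-5/4))*f(r) = 31/(26*(r - 11/2)).
Simple pole: residue = g(a) at a = -5/4, which is -62/351.
At the order-1 pole 11/2 set g(r) = (r - (11/2))*f(r) = 31/(26*(r + 5/4)).
Simple pole: residue = g(a) at a = 11/2, which is 62/351.
List the singular points by increasing real part (a conjugate pair: the negative imaginary part first).


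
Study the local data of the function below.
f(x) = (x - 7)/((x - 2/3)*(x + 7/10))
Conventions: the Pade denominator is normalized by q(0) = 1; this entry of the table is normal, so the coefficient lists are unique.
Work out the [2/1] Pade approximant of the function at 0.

The Pade approximant has numerator coefficients [15, -3135/2933, 94050/2933]; denominator coefficients [1, 1/5866].

Taylor coefficients needed (expand at 0): a_0 = 15, a_1 = -15/14, a_2 = 6285/196, a_3 = -15/2744.
Write the denominator as Q(x) = 1 + q1*x. Requiring Q*f - P = O(x^4) with deg P <= 2 kills the coefficients of x^3..x^3 in Q*f:
  x^3: a_3 + q1*a_2 = 0, i.e. -15/2744 + (6285/196)*q1 = 0.
Solving this linear system: q1 = 1/5866.
The numerator is Q*f truncated at degree 2: P0 = a_0 = 15; P1 = a_1 + q1*a_0 = -3135/2933; P2 = a_2 + q1*a_1 = 94050/2933.


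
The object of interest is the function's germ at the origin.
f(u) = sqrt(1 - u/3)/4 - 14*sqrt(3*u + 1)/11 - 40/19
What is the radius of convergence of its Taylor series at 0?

Branch term (-14/11)*sqrt(1 - u/(-1/3)): its argument vanishes at u = -1/3, a square-root branch point, modulus 1/3.
Branch term (1/4)*sqrt(1 - u/(3)): its argument vanishes at u = 3, a square-root branch point, modulus 3.
The radius of convergence is the smallest modulus among the singular points: 1/3.

The radius of convergence is 1/3.


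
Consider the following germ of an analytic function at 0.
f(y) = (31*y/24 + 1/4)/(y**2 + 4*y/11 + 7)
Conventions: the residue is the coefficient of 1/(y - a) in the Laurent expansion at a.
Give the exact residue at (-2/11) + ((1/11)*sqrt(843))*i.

The factor y**2 + 4*y/11 + 7 splits as (y - a)(y - a') with a = (-2/11) + ((1/11)*sqrt(843))*i, a' = (-2/11) - ((1/11)*sqrt(843))*i. At the order-1 pole a set g(y) = (y - a)*f(y) = [31*y/24 + 1/4] / (y - a').
Simple pole: residue = g(a) at a = (-2/11) + ((1/11)*sqrt(843))*i, which is (31/48) - ((1/10116)*sqrt(843))*i.

The residue is (31/48) - ((1/10116)*sqrt(843))*i.


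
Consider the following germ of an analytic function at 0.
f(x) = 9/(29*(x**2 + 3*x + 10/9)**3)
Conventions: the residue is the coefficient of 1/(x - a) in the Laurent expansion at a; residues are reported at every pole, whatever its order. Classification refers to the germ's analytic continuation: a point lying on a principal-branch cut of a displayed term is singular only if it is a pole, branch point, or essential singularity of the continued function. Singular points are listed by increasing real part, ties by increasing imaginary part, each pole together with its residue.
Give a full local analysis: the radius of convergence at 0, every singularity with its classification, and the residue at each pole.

Denominator factor (x**2 + 3*x + 10/9)^3: discriminant 41/9, real irrational roots -3/2 + (1/6)*sqrt(41) and -3/2 - (1/6)*sqrt(41); poles of order 3, moduli 3/2 - (1/6)*sqrt(41) and 3/2 + (1/6)*sqrt(41).
The radius of convergence is the smallest modulus among the singular points: 3/2 - (1/6)*sqrt(41).
The factor x**2 + 3*x + 10/9 splits as (x - a)(x - a') with a = -3/2 - (1/6)*sqrt(41), a' = -3/2 + (1/6)*sqrt(41). At the order-3 pole a set g(x) = (x - a)^3*f(x) = [9/29] / (x - a')^3.
Order-3 pole: residue = g''(a)/2; g''(-3/2 - (1/6)*sqrt(41)) = -(26244/1998709)*sqrt(41), so the residue is -(13122/1998709)*sqrt(41).
The factor x**2 + 3*x + 10/9 splits as (x - a)(x - a') with a = -3/2 + (1/6)*sqrt(41), a' = -3/2 - (1/6)*sqrt(41). At the order-3 pole a set g(x) = (x - a)^3*f(x) = [9/29] / (x - a')^3.
Order-3 pole: residue = g''(a)/2; g''(-3/2 + (1/6)*sqrt(41)) = (26244/1998709)*sqrt(41), so the residue is (13122/1998709)*sqrt(41).
List the singular points by increasing real part (a conjugate pair: the negative imaginary part first).

Radius of convergence at 0: 3/2 - (1/6)*sqrt(41).
At -3/2 - (1/6)*sqrt(41): a pole of order 3; residue -(13122/1998709)*sqrt(41).
At -3/2 + (1/6)*sqrt(41): a pole of order 3; residue (13122/1998709)*sqrt(41).


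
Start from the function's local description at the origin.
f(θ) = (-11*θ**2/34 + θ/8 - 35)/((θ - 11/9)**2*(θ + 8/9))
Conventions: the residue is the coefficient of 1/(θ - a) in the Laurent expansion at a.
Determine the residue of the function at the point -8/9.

At the order-1 pole -8/9 set g(θ) = (θ - (-8/9))*f(θ) = (-11*θ**2/34 + θ/8 - 35)/(θ - 11/9)**2.
Simple pole: residue = g(a) at a = -8/9, which is -48700/6137.

The residue is -48700/6137.


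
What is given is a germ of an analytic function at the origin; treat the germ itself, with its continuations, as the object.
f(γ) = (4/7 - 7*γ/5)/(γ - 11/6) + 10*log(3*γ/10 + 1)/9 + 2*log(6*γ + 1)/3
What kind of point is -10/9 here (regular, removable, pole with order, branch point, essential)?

Denominator factors: γ - 11/6 = -53/18 at γ = -10/9 — none vanishes.
Branch term log(1 - γ/(-1/6)): argument at -10/9 is -17/3, nonzero, so -10/9 is not its branch point (a point on a principal cut is still regular for the continued germ).
Branch term log(1 - γ/(-10/3)): argument at -10/9 is 2/3, nonzero, so -10/9 is not its branch point (a point on a principal cut is still regular for the continued germ).
So the germ continues analytically to -10/9.

The point is a regular point.


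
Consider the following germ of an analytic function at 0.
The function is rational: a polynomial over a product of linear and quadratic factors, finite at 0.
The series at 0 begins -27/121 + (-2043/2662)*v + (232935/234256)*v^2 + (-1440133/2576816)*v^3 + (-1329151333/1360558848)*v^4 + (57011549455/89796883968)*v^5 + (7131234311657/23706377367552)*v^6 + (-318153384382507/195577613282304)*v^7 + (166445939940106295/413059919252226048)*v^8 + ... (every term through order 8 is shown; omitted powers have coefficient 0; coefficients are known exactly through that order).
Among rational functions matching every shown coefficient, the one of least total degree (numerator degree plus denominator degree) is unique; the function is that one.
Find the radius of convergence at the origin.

The radius of convergence is -1/12 + (1/12)*sqrt(145).

No rational of total degree below 7 reproduces all 9 coefficients; solving the [1/6] Pade equations on them gives f(v) = (3*v/2 + 1/3)/((v**2 + v/6 - 1)*(v**2 + 3*v/4 + 11/9)**2), whose expansion matches every shown term.
Denominator factor (v**2 + 3*v/4 + 11/9)^2: discriminant -623/144, complex-conjugate roots (-3/8) + ((1/24)*sqrt(623))*i and (-3/8) - ((1/24)*sqrt(623))*i; poles of order 2, moduli (1/3)*sqrt(11) and (1/3)*sqrt(11).
Denominator factor (v**2 + v/6 - 1): discriminant 145/36, real irrational roots -1/12 + (1/12)*sqrt(145) and -1/12 - (1/12)*sqrt(145); poles of order 1, moduli -1/12 + (1/12)*sqrt(145) and 1/12 + (1/12)*sqrt(145).
The radius of convergence is the smallest modulus among the singular points: -1/12 + (1/12)*sqrt(145).


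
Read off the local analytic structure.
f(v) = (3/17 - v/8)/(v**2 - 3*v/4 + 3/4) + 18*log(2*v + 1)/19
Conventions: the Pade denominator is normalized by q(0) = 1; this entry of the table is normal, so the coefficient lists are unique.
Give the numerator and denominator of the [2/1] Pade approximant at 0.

The Pade approximant has numerator coefficients [4/17, 610843/277134, -54334/415701]; denominator coefficients [1, 439/429].

Taylor coefficients needed (expand at 0): a_0 = 4/17, a_1 = 3805/1938, a_2 = -4147/1938, a_3 = 12731/5814.
Write the denominator as Q(v) = 1 + q1*v. Requiring Q*f - P = O(v^4) with deg P <= 2 kills the coefficients of v^3..v^3 in Q*f:
  v^3: a_3 + q1*a_2 = 0, i.e. 12731/5814 + (-4147/1938)*q1 = 0.
Solving this linear system: q1 = 439/429.
The numerator is Q*f truncated at degree 2: P0 = a_0 = 4/17; P1 = a_1 + q1*a_0 = 610843/277134; P2 = a_2 + q1*a_1 = -54334/415701.


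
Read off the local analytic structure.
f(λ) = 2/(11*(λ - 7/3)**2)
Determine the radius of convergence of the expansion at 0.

The radius of convergence is 7/3.

Denominator factor (λ - 7/3)^2: pole of order 2 at 7/3, modulus 7/3.
The radius of convergence is the smallest modulus among the singular points: 7/3.


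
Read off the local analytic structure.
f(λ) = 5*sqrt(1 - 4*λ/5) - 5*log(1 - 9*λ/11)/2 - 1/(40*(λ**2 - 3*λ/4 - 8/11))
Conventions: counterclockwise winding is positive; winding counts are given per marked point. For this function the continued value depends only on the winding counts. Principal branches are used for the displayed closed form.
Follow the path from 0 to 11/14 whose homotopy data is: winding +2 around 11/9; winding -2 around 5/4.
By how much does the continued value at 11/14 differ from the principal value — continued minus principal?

Continued minus principal equals -(10)*pi*i.

The rational part is single-valued and drops out of the difference; each branch term changes only by its own monodromy.
(5)*sqrt(1 - λ/(5/4)): winding -2 is even, the square root returns to the same sheet, contribution 0.
(-5/2)*log(1 - λ/(11/9)): each positive loop around 11/9 adds 2*pi*i to the log, so winding +2 contributes (-5/2)*(2)*2*pi*i = -(10)*pi*i.
Summing the contributions at λ = 11/14 gives -(10)*pi*i.


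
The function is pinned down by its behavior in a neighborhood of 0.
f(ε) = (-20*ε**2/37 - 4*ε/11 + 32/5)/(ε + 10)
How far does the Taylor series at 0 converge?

Denominator factor (ε + 10): pole of order 1 at -10, modulus 10.
The radius of convergence is the smallest modulus among the singular points: 10.

The radius of convergence is 10.


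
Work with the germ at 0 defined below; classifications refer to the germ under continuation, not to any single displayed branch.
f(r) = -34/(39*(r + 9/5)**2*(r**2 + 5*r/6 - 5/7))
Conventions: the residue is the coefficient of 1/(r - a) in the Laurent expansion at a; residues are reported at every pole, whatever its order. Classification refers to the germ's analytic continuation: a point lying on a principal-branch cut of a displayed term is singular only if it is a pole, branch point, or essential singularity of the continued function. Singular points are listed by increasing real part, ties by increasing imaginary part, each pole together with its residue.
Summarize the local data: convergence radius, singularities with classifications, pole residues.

Radius of convergence at 0: -5/12 + (1/84)*sqrt(6265).
At -9/5: a pole of order 2; residue -34569500/15079077.
At -5/12 - (1/84)*sqrt(6265): a pole of order 1; residue 17284750/15079077 + (42005810/2699154783)*sqrt(6265).
At -5/12 + (1/84)*sqrt(6265): a pole of order 1; residue 17284750/15079077 - (42005810/2699154783)*sqrt(6265).

Denominator factor (r + 9/5)^2: pole of order 2 at -9/5, modulus 9/5.
Denominator factor (r**2 + 5*r/6 - 5/7): discriminant 895/252, real irrational roots -5/12 + (1/84)*sqrt(6265) and -5/12 - (1/84)*sqrt(6265); poles of order 1, moduli -5/12 + (1/84)*sqrt(6265) and 5/12 + (1/84)*sqrt(6265).
The radius of convergence is the smallest modulus among the singular points: -5/12 + (1/84)*sqrt(6265).
At the order-2 pole -9/5 set g(r) = (r - (-9/5))^2*f(r) = -34/(39*(r**2 + 5*r/6 - 5/7)).
Order-2 pole: residue = g'(a); g'(-9/5) = -34569500/15079077, so the residue is -34569500/15079077.
The factor r**2 + 5*r/6 - 5/7 splits as (r - a)(r - a') with a = -5/12 - (1/84)*sqrt(6265), a' = -5/12 + (1/84)*sqrt(6265). At the order-1 pole a set g(r) = (r - a)*f(r) = [-34/(39*(r + 9/5)**2)] / (r - a').
Simple pole: residue = g(a) at a = -5/12 - (1/84)*sqrt(6265), which is 17284750/15079077 + (42005810/2699154783)*sqrt(6265).
The factor r**2 + 5*r/6 - 5/7 splits as (r - a)(r - a') with a = -5/12 + (1/84)*sqrt(6265), a' = -5/12 - (1/84)*sqrt(6265). At the order-1 pole a set g(r) = (r - a)*f(r) = [-34/(39*(r + 9/5)**2)] / (r - a').
Simple pole: residue = g(a) at a = -5/12 + (1/84)*sqrt(6265), which is 17284750/15079077 - (42005810/2699154783)*sqrt(6265).
List the singular points by increasing real part (a conjugate pair: the negative imaginary part first).


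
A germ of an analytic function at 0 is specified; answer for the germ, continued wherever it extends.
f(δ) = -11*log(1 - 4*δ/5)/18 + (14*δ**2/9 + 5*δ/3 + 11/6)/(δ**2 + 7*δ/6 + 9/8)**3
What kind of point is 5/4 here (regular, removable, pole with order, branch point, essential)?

The point is a logarithmic branch point.

The term (-11/18)*log(1 - δ/(5/4)) has argument 1 - 5/4/(5/4) = 0 at 5/4: a logarithmic (infinitely-sheeted) branch point; the remaining terms are analytic or single-valued there.


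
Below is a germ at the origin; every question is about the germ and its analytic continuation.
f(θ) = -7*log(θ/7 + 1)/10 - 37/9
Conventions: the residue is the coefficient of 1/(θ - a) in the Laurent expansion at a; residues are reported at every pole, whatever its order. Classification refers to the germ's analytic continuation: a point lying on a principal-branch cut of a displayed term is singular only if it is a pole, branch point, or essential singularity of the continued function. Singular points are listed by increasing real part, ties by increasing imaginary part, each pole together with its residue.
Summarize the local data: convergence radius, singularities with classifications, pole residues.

Branch term (-7/10)*log(1 - θ/(-7)): its argument vanishes at θ = -7, a logarithmic branch point, modulus 7.
The radius of convergence is the smallest modulus among the singular points: 7.

Radius of convergence at 0: 7.
At -7: a logarithmic branch point.


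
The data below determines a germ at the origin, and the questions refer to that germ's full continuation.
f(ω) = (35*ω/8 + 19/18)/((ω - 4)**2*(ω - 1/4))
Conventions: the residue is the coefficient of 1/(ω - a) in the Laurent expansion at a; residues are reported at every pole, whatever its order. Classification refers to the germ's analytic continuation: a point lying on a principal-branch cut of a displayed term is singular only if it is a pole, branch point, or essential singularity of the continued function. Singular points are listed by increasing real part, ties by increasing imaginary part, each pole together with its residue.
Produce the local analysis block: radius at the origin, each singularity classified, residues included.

Radius of convergence at 0: 1/4.
At 1/4: a pole of order 1; residue 619/4050.
At 4: a pole of order 2; residue -619/4050.

Denominator factor (ω - 1/4): pole of order 1 at 1/4, modulus 1/4.
Denominator factor (ω - 4)^2: pole of order 2 at 4, modulus 4.
The radius of convergence is the smallest modulus among the singular points: 1/4.
At the order-1 pole 1/4 set g(ω) = (ω - (1/4))*f(ω) = (35*ω/8 + 19/18)/(ω - 4)**2.
Simple pole: residue = g(a) at a = 1/4, which is 619/4050.
At the order-2 pole 4 set g(ω) = (ω - (4))^2*f(ω) = (35*ω/8 + 19/18)/(ω - 1/4).
Order-2 pole: residue = g'(a); g'(4) = -619/4050, so the residue is -619/4050.
List the singular points by increasing real part (a conjugate pair: the negative imaginary part first).


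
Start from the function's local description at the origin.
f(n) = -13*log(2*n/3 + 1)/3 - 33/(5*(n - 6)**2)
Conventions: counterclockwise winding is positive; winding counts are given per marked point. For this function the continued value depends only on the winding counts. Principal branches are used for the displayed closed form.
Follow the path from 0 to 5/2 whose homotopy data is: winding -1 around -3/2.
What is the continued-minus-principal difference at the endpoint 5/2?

The rational part is single-valued and drops out of the difference; each branch term changes only by its own monodromy.
(-13/3)*log(1 - n/(-3/2)): each positive loop around -3/2 adds 2*pi*i to the log, so winding -1 contributes (-13/3)*(-1)*2*pi*i = (26/3)*pi*i.
Summing the contributions at n = 5/2 gives (26/3)*pi*i.

Continued minus principal equals (26/3)*pi*i.


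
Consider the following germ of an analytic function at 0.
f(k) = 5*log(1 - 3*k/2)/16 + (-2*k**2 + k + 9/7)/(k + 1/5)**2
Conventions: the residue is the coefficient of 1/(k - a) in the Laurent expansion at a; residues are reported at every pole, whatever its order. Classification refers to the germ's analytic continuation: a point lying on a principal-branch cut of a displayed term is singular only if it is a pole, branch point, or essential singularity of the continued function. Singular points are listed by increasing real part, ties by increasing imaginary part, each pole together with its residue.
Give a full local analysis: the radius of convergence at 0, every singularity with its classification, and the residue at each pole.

Radius of convergence at 0: 1/5.
At -1/5: a pole of order 2; residue 9/5.
At 2/3: a logarithmic branch point.

Denominator factor (k + 1/5)^2: pole of order 2 at -1/5, modulus 1/5.
Branch term (5/16)*log(1 - k/(2/3)): its argument vanishes at k = 2/3, a logarithmic branch point, modulus 2/3.
The radius of convergence is the smallest modulus among the singular points: 1/5.
The branch term is analytic at -1/5 and contributes nothing to the residue; only the rational part matters.
At the order-2 pole -1/5 set g(k) = (k - (-1/5))^2*(rational part) = -2*k**2 + k + 9/7.
Order-2 pole: residue = g'(a); g'(-1/5) = 9/5, so the residue is 9/5.
List the singular points by increasing real part (a conjugate pair: the negative imaginary part first).


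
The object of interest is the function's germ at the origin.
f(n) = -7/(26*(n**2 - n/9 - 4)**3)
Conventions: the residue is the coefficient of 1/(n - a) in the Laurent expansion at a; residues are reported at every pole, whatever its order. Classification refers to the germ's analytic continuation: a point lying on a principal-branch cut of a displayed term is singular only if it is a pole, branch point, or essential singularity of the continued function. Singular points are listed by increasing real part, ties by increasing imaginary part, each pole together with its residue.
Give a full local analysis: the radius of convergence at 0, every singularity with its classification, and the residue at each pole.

Radius of convergence at 0: -1/18 + (1/18)*sqrt(1297).
At 1/18 - (1/18)*sqrt(1297): a pole of order 3; residue (1240029/28363725949)*sqrt(1297).
At 1/18 + (1/18)*sqrt(1297): a pole of order 3; residue -(1240029/28363725949)*sqrt(1297).

Denominator factor (n**2 - n/9 - 4)^3: discriminant 1297/81, real irrational roots 1/18 + (1/18)*sqrt(1297) and 1/18 - (1/18)*sqrt(1297); poles of order 3, moduli 1/18 + (1/18)*sqrt(1297) and -1/18 + (1/18)*sqrt(1297).
The radius of convergence is the smallest modulus among the singular points: -1/18 + (1/18)*sqrt(1297).
The factor n**2 - n/9 - 4 splits as (n - a)(n - a') with a = 1/18 - (1/18)*sqrt(1297), a' = 1/18 + (1/18)*sqrt(1297). At the order-3 pole a set g(n) = (n - a)^3*f(n) = [-7/26] / (n - a')^3.
Order-3 pole: residue = g''(a)/2; g''(1/18 - (1/18)*sqrt(1297)) = (2480058/28363725949)*sqrt(1297), so the residue is (1240029/28363725949)*sqrt(1297).
The factor n**2 - n/9 - 4 splits as (n - a)(n - a') with a = 1/18 + (1/18)*sqrt(1297), a' = 1/18 - (1/18)*sqrt(1297). At the order-3 pole a set g(n) = (n - a)^3*f(n) = [-7/26] / (n - a')^3.
Order-3 pole: residue = g''(a)/2; g''(1/18 + (1/18)*sqrt(1297)) = -(2480058/28363725949)*sqrt(1297), so the residue is -(1240029/28363725949)*sqrt(1297).
List the singular points by increasing real part (a conjugate pair: the negative imaginary part first).


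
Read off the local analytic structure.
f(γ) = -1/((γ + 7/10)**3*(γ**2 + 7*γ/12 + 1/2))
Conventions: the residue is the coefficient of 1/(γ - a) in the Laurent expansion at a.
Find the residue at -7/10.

At the order-3 pole -7/10 set g(γ) = (γ - (-7/10))^3*f(γ) = -1/(γ**2 + 7*γ/12 + 1/2).
Order-3 pole: residue = g''(a)/2; g''(-7/10) = -36840000/42508549, so the residue is -18420000/42508549.

The residue is -18420000/42508549.


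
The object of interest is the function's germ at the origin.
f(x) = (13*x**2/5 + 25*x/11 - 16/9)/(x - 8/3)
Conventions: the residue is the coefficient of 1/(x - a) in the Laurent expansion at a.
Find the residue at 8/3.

The residue is 11272/495.

At the order-1 pole 8/3 set g(x) = (x - (8/3))*f(x) = 13*x**2/5 + 25*x/11 - 16/9.
Simple pole: residue = g(a) at a = 8/3, which is 11272/495.


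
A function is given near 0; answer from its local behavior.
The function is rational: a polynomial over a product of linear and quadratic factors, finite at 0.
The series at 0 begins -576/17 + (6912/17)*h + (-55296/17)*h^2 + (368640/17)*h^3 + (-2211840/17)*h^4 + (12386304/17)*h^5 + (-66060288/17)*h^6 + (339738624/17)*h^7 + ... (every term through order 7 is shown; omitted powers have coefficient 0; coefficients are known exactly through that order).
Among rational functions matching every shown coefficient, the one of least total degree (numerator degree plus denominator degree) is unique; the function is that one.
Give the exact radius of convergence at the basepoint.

The radius of convergence is 1/4.

No rational of total degree below 3 reproduces all 8 coefficients; solving the [0/3] Pade equations on them gives f(h) = -9/(17*(h + 1/4)**3), whose expansion matches every shown term.
Denominator factor (h + 1/4)^3: pole of order 3 at -1/4, modulus 1/4.
The radius of convergence is the smallest modulus among the singular points: 1/4.


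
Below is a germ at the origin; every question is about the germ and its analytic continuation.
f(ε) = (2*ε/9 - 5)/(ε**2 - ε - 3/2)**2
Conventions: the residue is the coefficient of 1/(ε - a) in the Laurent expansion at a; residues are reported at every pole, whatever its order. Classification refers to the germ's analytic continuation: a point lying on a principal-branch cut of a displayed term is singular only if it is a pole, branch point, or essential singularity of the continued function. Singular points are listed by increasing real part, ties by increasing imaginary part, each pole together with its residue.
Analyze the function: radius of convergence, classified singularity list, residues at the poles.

Radius of convergence at 0: -1/2 + (1/2)*sqrt(7).
At 1/2 - (1/2)*sqrt(7): a pole of order 2; residue -(88/441)*sqrt(7).
At 1/2 + (1/2)*sqrt(7): a pole of order 2; residue (88/441)*sqrt(7).

Denominator factor (ε**2 - ε - 3/2)^2: discriminant 7, real irrational roots 1/2 + (1/2)*sqrt(7) and 1/2 - (1/2)*sqrt(7); poles of order 2, moduli 1/2 + (1/2)*sqrt(7) and -1/2 + (1/2)*sqrt(7).
The radius of convergence is the smallest modulus among the singular points: -1/2 + (1/2)*sqrt(7).
The factor ε**2 - ε - 3/2 splits as (ε - a)(ε - a') with a = 1/2 - (1/2)*sqrt(7), a' = 1/2 + (1/2)*sqrt(7). At the order-2 pole a set g(ε) = (ε - a)^2*f(ε) = [2*ε/9 - 5] / (ε - a')^2.
Order-2 pole: residue = g'(a); g'(1/2 - (1/2)*sqrt(7)) = -(88/441)*sqrt(7), so the residue is -(88/441)*sqrt(7).
The factor ε**2 - ε - 3/2 splits as (ε - a)(ε - a') with a = 1/2 + (1/2)*sqrt(7), a' = 1/2 - (1/2)*sqrt(7). At the order-2 pole a set g(ε) = (ε - a)^2*f(ε) = [2*ε/9 - 5] / (ε - a')^2.
Order-2 pole: residue = g'(a); g'(1/2 + (1/2)*sqrt(7)) = (88/441)*sqrt(7), so the residue is (88/441)*sqrt(7).
List the singular points by increasing real part (a conjugate pair: the negative imaginary part first).


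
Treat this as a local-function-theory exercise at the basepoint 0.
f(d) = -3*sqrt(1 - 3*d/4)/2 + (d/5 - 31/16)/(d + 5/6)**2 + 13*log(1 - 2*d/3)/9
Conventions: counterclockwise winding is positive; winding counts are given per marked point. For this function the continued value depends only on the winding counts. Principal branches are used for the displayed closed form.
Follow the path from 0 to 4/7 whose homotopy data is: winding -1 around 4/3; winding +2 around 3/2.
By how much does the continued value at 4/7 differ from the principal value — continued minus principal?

Continued minus principal equals ((6/7)*sqrt(7)) + ((52/9)*pi)*i.

The rational part is single-valued and drops out of the difference; each branch term changes only by its own monodromy.
(-3/2)*sqrt(1 - d/(4/3)): winding -1 is odd, the square root flips sign, contributing -2*(-3/2)*sqrt(1 - (4/7)/(4/3)) = -2*(-3/2)*sqrt(4/7) = (6/7)*sqrt(7).
(13/9)*log(1 - d/(3/2)): each positive loop around 3/2 adds 2*pi*i to the log, so winding +2 contributes (13/9)*(2)*2*pi*i = (52/9)*pi*i.
Summing the contributions at d = 4/7 gives ((6/7)*sqrt(7)) + ((52/9)*pi)*i.


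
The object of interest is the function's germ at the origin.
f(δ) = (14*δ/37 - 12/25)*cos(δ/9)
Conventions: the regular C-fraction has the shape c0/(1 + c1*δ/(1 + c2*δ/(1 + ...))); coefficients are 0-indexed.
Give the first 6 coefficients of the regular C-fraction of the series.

The regular C-fraction coefficients are [-12/25, 175/222, -278363/349650, 37/4725, 32375/5010534, 72471350/92694879].

Taylor coefficients (expand at 0): a_0 = -12/25, a_1 = 14/37, a_2 = 2/675, a_3 = -7/2997, a_4 = -1/328050, a_5 = 7/2913084.
c0 = a_0 = -12/25. Peel one level at a time: if S = 1 + c*δ/S' with S'(0) = 1, then c is the δ-coefficient of S and S' = c*δ/(S - 1).
S_1 = c0/f = 1 + (175/222)*δ + (278363/443556)*δ^2 + ...; c1 = 175/222.
S_2 = c1*δ/(S_1 - 1) = 1 + (-278363/349650)*δ + (278363/44651250)*δ^2 + ...; c2 = -278363/349650.
S_3 = c2*δ/(S_2 - 1) = 1 + (37/4725)*δ + (-6845/135284418)*δ^2 + ...; c3 = 37/4725.
S_4 = c3*δ/(S_3 - 1) = 1 + (32375/5010534)*δ + (-31706215625/6276362741289)*δ^2 + ...; c4 = 32375/5010534.
S_5 = c4*δ/(S_4 - 1) = 1 + (72471350/92694879)*δ + ...; c5 = 72471350/92694879.


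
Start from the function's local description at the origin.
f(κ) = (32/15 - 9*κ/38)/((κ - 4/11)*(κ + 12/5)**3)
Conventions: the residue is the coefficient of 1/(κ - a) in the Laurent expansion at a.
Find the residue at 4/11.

At the order-1 pole 4/11 set g(κ) = (κ - (4/11))*f(κ) = (32/15 - 9*κ/38)/(κ + 12/5)**3.
Simple pole: residue = g(a) at a = 4/11, which is 9707225/100086528.

The residue is 9707225/100086528.


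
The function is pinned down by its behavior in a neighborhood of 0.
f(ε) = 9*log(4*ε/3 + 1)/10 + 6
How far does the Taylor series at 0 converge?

The radius of convergence is 3/4.

Branch term (9/10)*log(1 - ε/(-3/4)): its argument vanishes at ε = -3/4, a logarithmic branch point, modulus 3/4.
The radius of convergence is the smallest modulus among the singular points: 3/4.


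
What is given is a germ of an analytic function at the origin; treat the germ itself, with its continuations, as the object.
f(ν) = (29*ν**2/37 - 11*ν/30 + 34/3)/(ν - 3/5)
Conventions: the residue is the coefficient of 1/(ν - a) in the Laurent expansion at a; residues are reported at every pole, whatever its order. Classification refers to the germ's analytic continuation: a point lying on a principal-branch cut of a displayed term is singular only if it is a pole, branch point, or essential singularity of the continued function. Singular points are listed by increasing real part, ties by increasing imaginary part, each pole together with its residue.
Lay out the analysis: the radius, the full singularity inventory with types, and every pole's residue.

Denominator factor (ν - 3/5): pole of order 1 at 3/5, modulus 3/5.
The radius of convergence is the smallest modulus among the singular points: 3/5.
At the order-1 pole 3/5 set g(ν) = (ν - (3/5))*f(ν) = 29*ν**2/37 - 11*ν/30 + 34/3.
Simple pole: residue = g(a) at a = 3/5, which is 12649/1110.

Radius of convergence at 0: 3/5.
At 3/5: a pole of order 1; residue 12649/1110.
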